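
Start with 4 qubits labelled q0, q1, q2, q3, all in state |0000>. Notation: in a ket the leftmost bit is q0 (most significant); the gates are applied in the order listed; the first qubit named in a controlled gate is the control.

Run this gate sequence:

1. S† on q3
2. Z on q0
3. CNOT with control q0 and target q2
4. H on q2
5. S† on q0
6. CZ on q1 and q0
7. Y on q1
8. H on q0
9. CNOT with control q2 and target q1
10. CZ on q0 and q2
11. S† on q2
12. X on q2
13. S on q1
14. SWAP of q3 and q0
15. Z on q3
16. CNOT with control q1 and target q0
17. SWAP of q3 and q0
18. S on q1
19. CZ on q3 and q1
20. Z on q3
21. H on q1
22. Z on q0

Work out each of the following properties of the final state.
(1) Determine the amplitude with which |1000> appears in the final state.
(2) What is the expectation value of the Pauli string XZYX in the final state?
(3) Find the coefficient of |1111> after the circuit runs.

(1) The amplitude on |1000> is -sqrt(2)/4.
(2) In the final state, XZYX has expectation 0.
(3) The amplitude on |1111> is sqrt(2)*I/4.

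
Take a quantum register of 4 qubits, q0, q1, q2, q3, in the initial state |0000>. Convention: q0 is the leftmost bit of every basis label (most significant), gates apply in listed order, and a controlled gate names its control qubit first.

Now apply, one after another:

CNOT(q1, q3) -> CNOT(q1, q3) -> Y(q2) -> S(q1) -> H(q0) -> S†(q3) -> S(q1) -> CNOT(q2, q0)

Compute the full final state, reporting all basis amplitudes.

The final amplitudes are sqrt(2)*I/2 on |0010>, sqrt(2)*I/2 on |1010>, and 0 on every other basis state. Key observation: the block from step 1 through step 2 cancels to the identity and can be dropped.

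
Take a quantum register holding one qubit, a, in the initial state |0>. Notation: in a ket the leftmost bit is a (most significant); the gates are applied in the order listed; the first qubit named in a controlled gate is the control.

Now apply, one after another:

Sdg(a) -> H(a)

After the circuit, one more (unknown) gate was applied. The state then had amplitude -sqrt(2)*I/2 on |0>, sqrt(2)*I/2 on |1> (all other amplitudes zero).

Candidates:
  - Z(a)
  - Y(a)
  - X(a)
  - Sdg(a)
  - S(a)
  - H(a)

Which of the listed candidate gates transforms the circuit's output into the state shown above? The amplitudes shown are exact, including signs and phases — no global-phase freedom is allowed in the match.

The applied gate was Y(a).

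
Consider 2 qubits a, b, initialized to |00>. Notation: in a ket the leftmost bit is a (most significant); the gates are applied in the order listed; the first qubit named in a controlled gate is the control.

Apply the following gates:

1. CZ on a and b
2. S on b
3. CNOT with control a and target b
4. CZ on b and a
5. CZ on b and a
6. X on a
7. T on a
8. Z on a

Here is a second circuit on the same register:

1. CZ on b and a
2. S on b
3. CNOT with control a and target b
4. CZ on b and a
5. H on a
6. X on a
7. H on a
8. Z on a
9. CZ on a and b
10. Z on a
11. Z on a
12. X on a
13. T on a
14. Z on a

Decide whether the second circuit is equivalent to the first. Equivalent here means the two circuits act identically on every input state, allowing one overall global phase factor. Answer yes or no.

Yes — the two circuits implement the same unitary up to a global phase.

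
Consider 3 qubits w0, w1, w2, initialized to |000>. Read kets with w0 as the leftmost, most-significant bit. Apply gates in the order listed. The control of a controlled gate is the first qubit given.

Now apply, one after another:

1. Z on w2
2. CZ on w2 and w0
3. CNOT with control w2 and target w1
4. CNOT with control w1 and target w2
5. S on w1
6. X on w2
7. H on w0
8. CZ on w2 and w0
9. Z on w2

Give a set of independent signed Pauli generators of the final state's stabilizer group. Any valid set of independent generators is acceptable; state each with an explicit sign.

The stabilizer group can be generated by -XII, +IZI, -IIZ, among other valid generating sets.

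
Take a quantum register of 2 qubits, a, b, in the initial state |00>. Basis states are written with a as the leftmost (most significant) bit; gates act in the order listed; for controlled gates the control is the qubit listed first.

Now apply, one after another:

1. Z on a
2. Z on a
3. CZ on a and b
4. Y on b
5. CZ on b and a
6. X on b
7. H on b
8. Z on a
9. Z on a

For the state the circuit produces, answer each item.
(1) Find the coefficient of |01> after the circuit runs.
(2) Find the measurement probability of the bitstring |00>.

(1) |01> carries amplitude sqrt(2)*I/2 in the final state.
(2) The probability of measuring |00> is 1/2.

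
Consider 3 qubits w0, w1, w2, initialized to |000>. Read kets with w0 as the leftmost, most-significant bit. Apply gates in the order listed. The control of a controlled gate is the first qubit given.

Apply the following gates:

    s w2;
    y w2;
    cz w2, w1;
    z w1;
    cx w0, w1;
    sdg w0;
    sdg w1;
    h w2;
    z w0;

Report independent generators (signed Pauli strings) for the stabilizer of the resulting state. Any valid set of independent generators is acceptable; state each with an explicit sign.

The final state is stabilized by the group generated by -IIX, +ZII, +IZI; other independent generating sets are equally valid.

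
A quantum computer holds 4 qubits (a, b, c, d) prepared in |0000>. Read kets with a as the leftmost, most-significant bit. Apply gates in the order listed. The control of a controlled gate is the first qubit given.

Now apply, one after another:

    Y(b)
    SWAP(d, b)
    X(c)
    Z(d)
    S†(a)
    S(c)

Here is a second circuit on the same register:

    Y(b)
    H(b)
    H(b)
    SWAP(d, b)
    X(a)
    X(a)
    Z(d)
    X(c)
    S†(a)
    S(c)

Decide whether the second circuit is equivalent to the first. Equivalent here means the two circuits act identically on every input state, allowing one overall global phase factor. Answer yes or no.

Yes, they are equivalent — the unitaries differ by at most a global phase.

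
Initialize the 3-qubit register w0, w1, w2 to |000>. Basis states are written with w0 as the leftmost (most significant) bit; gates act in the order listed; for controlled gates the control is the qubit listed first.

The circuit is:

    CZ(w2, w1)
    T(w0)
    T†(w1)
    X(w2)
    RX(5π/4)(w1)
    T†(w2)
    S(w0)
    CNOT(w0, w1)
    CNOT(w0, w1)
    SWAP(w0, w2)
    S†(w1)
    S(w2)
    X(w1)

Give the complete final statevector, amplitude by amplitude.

The resulting statevector has amplitude sqrt(sqrt(2) + 2)*exp(3*I*pi/4)/2 on |100>, sqrt(2 - sqrt(2))*exp(3*I*pi/4)/2 on |110>, and 0 on every other basis state. Key observation: the block from step 8 through step 9 cancels to the identity and can be dropped.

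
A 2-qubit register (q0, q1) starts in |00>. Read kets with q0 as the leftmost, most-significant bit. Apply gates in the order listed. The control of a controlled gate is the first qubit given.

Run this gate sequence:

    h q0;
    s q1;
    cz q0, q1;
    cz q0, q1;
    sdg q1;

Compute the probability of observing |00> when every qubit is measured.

The probability of measuring |00> is 1/2.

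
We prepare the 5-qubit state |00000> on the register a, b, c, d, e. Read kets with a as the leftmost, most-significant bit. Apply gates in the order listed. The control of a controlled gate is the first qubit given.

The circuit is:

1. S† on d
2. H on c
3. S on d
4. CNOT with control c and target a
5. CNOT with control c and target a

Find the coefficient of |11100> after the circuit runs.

The final state's coefficient on |11100> equals 0. Key observation: the block from step 4 through step 5 cancels to the identity and can be dropped.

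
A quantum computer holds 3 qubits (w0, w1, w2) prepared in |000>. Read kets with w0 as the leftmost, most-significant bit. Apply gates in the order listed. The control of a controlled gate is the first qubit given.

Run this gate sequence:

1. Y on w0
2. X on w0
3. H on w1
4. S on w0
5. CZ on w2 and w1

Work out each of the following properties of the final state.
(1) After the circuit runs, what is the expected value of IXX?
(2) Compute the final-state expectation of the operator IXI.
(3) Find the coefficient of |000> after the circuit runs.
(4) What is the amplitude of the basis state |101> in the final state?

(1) In the final state, IXX has expectation 0.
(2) The expectation value of IXI is 1.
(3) |000> carries amplitude sqrt(2)*I/2 in the final state.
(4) The final state's coefficient on |101> equals 0.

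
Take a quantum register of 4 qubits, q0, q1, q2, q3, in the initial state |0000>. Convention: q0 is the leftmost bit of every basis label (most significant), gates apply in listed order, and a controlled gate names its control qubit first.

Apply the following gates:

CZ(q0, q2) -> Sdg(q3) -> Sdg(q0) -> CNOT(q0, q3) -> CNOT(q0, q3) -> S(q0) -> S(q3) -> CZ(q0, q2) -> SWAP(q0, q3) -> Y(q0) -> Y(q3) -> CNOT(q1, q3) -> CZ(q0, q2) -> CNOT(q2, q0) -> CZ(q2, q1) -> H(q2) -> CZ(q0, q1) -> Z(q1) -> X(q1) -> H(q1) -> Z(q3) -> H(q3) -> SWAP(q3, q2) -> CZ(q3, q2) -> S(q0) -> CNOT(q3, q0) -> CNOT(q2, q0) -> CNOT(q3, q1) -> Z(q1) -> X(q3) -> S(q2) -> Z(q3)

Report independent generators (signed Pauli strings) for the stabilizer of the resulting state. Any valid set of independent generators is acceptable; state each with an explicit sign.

The final state is stabilized by the group generated by +XIZX, +IXII, -IIXY, +ZIZZ; other independent generating sets are equally valid. Key observation: gates 1-8 undo each other exactly, leaving only the rest of the circuit to track.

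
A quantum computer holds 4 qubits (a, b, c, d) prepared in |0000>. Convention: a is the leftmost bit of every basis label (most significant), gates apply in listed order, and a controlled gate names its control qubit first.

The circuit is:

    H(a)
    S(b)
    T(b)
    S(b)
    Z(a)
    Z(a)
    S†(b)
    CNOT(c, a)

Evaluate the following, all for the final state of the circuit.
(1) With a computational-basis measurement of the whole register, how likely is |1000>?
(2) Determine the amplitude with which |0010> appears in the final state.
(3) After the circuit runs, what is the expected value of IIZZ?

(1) A full measurement returns |1000> with probability 1/2. Key observation: steps 4-7 multiply out to the identity, so the circuit reduces to the remaining gates.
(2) The amplitude on |0010> is 0.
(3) The observable IIZZ averages to 1.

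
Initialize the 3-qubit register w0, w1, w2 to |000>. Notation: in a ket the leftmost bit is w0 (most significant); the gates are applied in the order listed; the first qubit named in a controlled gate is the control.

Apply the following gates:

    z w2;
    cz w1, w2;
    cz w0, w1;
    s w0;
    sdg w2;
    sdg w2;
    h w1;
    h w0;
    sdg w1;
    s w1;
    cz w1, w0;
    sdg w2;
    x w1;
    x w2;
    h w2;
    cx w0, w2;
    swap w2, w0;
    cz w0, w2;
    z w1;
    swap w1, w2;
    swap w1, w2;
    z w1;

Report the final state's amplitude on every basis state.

The resulting statevector has amplitude sqrt(2)/4 on |000>, sqrt(2)/4 on |001>, sqrt(2)/4 on |010>, -sqrt(2)/4 on |011>, -sqrt(2)/4 on |100>, sqrt(2)/4 on |101>, -sqrt(2)/4 on |110>, -sqrt(2)/4 on |111>. Key observation: steps 19-22 multiply out to the identity, so the circuit reduces to the remaining gates.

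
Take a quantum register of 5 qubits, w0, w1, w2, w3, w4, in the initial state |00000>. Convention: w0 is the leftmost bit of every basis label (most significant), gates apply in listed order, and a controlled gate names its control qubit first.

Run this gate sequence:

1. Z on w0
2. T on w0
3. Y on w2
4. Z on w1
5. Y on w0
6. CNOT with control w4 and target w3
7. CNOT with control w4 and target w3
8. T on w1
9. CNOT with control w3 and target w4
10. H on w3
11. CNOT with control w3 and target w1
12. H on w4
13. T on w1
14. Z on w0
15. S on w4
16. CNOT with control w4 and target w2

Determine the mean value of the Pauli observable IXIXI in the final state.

In the final state, IXIXI has expectation sqrt(2)/2. Key observation: steps 6-7 multiply out to the identity, so the circuit reduces to the remaining gates.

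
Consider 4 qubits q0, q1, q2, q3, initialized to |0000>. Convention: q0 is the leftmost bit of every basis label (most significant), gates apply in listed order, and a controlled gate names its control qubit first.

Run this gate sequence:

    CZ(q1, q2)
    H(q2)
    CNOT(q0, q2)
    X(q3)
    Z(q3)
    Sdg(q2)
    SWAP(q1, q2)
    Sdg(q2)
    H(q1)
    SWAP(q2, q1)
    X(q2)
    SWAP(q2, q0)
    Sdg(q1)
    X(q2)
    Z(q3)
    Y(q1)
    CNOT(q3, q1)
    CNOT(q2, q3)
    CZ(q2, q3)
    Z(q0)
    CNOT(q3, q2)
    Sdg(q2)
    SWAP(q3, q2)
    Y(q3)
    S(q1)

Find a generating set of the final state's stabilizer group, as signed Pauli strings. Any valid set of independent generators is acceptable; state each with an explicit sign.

One valid set of independent stabilizer generators is +YIII, +IZII, +IIZI, +IIIZ (any independent generating set of the same group is equally correct).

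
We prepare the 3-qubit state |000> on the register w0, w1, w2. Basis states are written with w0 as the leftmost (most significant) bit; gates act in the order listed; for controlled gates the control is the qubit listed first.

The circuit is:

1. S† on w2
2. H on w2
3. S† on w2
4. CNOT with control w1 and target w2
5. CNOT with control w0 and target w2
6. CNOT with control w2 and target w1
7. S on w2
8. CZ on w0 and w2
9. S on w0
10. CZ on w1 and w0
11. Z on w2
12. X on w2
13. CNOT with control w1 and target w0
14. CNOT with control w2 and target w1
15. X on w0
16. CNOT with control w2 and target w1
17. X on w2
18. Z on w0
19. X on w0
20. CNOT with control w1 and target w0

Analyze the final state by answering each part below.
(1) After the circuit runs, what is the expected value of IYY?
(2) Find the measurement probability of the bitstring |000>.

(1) The expectation value of IYY is -1.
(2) The probability of measuring |000> is 1/2.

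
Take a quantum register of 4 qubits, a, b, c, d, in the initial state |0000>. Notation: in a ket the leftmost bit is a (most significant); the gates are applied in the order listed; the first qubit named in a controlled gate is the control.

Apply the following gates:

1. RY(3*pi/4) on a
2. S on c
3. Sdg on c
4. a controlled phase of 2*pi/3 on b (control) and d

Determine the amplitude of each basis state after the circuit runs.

The final amplitudes are sqrt(2 - sqrt(2))/2 on |0000>, sqrt(sqrt(2) + 2)/2 on |1000>, and 0 on every other basis state. Key observation: gates 2-3 undo each other exactly, leaving only the rest of the circuit to track.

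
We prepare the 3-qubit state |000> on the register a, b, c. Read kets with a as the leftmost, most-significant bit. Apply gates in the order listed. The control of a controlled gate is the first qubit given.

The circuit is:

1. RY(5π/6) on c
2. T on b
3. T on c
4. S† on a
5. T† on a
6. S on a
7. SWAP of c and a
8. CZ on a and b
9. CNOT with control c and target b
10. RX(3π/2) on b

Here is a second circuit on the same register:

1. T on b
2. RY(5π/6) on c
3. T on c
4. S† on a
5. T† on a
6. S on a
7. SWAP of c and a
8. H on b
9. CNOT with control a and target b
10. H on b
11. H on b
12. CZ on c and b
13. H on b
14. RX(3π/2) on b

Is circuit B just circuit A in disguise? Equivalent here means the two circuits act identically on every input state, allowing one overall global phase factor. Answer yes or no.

Yes, they are equivalent — the unitaries differ by at most a global phase.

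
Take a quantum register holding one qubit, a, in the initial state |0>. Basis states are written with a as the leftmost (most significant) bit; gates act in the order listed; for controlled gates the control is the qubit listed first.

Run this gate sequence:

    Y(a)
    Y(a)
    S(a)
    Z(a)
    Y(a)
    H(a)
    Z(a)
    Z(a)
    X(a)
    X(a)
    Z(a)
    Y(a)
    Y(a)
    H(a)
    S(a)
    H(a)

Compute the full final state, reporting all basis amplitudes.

The final amplitudes are sqrt(2)*I/2 on |0>, sqrt(2)*I/2 on |1>.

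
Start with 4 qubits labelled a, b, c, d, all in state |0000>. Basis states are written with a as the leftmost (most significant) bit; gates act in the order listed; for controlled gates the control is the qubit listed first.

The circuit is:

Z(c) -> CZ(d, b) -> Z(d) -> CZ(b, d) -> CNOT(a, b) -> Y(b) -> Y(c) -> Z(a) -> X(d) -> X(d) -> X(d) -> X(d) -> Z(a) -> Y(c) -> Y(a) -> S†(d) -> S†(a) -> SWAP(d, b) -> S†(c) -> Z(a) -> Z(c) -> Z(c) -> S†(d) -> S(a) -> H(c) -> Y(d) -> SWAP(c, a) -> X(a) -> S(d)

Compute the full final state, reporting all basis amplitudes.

The resulting statevector has amplitude -sqrt(2)/2 on |0010>, -sqrt(2)/2 on |1010>, and 0 on every other basis state. Key observation: the block from step 7 through step 14 cancels to the identity and can be dropped.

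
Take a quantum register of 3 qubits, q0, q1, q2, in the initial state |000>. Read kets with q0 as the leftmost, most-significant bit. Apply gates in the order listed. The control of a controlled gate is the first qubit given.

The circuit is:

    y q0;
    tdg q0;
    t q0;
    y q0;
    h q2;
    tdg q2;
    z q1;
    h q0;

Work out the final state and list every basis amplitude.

The final amplitudes are 1/2 on |000>, -exp(3*I*pi/4)/2 on |001>, 0 on |010>, 0 on |011>, 1/2 on |100>, -exp(3*I*pi/4)/2 on |101>, 0 on |110>, 0 on |111>. Key observation: the block from step 1 through step 4 cancels to the identity and can be dropped.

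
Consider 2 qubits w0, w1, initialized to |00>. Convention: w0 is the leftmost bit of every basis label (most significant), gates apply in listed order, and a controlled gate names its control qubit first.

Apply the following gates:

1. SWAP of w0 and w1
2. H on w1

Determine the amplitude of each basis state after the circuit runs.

The resulting statevector has amplitude sqrt(2)/2 on |00>, sqrt(2)/2 on |01>, 0 on |10>, 0 on |11>.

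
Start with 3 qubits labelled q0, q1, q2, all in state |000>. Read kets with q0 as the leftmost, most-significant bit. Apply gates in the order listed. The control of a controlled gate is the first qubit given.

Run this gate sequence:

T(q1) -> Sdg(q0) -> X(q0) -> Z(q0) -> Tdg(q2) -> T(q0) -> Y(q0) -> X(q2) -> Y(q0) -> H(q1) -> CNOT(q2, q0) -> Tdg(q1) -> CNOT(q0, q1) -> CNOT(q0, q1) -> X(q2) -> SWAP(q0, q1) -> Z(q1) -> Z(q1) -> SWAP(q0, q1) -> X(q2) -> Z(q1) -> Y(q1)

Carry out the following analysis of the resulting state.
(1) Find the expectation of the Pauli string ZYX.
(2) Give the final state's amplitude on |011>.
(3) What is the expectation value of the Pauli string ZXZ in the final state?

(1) The expectation value of ZYX is 0. Key observation: gates 15-20 undo each other exactly, leaving only the rest of the circuit to track.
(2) The final state's coefficient on |011> equals -sqrt(2)*exp(3*I*pi/4)/2.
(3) In the final state, ZXZ has expectation -sqrt(2)/2.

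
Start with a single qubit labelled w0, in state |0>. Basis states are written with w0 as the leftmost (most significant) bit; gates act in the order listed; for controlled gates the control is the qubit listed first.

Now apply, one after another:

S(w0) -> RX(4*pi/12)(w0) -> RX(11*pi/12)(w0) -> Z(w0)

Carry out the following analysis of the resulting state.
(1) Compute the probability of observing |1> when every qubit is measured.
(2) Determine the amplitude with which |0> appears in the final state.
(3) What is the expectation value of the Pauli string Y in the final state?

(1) Outcome |1> occurs with probability sqrt(2)/4 + 1/2.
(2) |0> carries amplitude -sqrt(2 - sqrt(2))/2 in the final state.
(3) The expectation value of Y is -sqrt(2)/2.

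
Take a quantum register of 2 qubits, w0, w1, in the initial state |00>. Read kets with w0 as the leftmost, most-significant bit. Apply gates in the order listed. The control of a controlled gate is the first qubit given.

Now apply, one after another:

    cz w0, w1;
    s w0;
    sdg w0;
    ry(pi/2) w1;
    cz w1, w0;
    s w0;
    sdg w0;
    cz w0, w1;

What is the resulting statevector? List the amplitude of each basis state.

The final amplitudes are sqrt(2)/2 on |00>, sqrt(2)/2 on |01>, 0 on |10>, 0 on |11>.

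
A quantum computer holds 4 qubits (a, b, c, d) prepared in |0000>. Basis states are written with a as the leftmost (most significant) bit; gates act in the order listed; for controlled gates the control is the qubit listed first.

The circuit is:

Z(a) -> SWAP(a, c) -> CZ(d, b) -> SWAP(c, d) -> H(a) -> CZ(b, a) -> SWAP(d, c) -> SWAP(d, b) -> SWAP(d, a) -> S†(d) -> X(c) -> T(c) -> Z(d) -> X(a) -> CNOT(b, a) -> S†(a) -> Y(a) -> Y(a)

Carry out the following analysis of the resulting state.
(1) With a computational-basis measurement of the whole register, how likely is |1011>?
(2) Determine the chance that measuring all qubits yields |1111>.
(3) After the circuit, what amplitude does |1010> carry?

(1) The probability of measuring |1011> is 1/2.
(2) The probability of measuring |1111> is 0.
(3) |1010> carries amplitude -sqrt(2)*exp(3*I*pi/4)/2 in the final state.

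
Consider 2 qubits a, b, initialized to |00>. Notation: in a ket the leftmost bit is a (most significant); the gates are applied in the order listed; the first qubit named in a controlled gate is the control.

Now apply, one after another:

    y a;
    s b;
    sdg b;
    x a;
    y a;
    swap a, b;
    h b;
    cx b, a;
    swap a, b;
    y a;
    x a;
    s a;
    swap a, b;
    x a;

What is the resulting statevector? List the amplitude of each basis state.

The final amplitudes are 0 on |00>, sqrt(2)/2 on |01>, -sqrt(2)*I/2 on |10>, 0 on |11>. Key observation: steps 2-3 multiply out to the identity, so the circuit reduces to the remaining gates.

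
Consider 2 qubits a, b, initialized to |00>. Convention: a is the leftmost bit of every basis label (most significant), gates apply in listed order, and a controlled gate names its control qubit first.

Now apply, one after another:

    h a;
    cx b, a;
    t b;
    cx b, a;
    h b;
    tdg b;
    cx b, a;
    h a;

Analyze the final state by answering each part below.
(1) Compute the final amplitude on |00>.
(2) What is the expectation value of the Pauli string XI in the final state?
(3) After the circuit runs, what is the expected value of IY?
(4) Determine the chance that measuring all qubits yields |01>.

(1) |00> carries amplitude sqrt(2)/2 in the final state.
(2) The observable XI averages to 0.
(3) In the final state, IY has expectation -sqrt(2)/2.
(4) Outcome |01> occurs with probability 1/2.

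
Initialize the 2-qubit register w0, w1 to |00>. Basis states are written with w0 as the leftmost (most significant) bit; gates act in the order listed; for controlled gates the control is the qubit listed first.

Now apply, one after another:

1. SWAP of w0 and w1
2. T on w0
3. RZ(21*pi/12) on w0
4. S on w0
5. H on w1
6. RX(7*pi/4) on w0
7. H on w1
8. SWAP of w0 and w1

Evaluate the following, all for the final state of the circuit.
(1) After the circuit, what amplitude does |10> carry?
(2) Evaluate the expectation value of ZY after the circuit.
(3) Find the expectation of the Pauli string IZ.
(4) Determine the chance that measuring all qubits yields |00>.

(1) |10> carries amplitude 0 in the final state.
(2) The observable ZY averages to sqrt(2)/2.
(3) In the final state, IZ has expectation sqrt(2)/2.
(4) The probability of measuring |00> is sqrt(2)/4 + 1/2.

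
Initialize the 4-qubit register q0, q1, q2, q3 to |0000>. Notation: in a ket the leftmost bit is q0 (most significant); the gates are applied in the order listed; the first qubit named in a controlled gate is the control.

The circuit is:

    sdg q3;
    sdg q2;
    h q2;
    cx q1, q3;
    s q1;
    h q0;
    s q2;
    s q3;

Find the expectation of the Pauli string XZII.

The observable XZII averages to 1.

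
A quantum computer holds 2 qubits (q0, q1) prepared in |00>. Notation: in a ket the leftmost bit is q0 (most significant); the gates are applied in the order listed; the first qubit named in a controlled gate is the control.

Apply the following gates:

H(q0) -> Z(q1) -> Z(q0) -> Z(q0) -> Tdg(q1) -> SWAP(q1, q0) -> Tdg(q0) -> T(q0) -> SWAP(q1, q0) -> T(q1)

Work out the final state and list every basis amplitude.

The final amplitudes are sqrt(2)/2 on |00>, 0 on |01>, sqrt(2)/2 on |10>, 0 on |11>. Key observation: gates 5-10 undo each other exactly, leaving only the rest of the circuit to track.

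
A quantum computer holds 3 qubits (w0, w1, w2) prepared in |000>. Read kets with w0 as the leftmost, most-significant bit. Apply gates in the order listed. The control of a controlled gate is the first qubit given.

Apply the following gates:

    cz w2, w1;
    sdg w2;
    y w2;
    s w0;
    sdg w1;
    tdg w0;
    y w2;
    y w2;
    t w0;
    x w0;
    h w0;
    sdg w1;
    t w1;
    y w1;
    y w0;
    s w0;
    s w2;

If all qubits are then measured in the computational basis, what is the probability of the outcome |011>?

Outcome |011> occurs with probability 1/2.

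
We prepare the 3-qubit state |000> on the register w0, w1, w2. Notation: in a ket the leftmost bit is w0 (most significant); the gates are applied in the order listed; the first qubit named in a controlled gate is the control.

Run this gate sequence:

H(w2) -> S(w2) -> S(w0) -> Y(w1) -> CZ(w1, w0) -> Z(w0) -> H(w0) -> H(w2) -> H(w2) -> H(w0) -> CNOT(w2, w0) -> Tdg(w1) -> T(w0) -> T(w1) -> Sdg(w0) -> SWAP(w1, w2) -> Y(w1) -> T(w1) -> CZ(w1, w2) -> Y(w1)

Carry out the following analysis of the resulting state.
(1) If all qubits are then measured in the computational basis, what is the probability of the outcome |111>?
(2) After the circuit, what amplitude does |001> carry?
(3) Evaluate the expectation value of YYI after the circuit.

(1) The probability of measuring |111> is 1/2. Key observation: steps 7-10 multiply out to the identity, so the circuit reduces to the remaining gates.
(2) |001> carries amplitude -sqrt(2)*exp(3*I*pi/4)/2 in the final state.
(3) The observable YYI averages to 1.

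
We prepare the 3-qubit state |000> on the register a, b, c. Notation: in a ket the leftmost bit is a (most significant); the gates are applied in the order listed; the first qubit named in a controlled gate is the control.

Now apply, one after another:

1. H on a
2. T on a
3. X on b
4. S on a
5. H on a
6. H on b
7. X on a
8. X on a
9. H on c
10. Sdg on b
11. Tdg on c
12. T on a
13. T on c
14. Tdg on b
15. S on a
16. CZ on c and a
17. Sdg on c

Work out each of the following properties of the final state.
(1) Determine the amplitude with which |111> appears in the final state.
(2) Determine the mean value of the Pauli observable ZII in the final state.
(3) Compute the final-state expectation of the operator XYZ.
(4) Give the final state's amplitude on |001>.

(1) The final state's coefficient on |111> equals -I/4 - exp(I*pi/4)/4.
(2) The observable ZII averages to -sqrt(2)/2.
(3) The observable XYZ averages to sqrt(2)/4.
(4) The amplitude on |001> is -I/4 + exp(I*pi/4)/4.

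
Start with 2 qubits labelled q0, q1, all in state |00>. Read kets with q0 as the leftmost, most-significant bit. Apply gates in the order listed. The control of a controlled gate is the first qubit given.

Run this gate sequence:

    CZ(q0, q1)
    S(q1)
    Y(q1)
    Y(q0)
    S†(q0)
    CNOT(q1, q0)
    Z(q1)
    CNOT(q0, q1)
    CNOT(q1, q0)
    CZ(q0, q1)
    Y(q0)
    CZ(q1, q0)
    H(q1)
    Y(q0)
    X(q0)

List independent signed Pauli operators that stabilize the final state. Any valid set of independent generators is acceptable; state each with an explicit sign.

The stabilizer group can be generated by -IX, +ZI, among other valid generating sets.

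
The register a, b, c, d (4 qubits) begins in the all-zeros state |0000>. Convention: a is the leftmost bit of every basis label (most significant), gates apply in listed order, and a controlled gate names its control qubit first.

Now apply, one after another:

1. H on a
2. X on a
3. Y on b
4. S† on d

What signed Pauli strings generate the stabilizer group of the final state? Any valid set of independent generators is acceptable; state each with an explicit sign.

The final state is stabilized by the group generated by +XIII, -IZII, +IIZI, +IIIZ; other independent generating sets are equally valid.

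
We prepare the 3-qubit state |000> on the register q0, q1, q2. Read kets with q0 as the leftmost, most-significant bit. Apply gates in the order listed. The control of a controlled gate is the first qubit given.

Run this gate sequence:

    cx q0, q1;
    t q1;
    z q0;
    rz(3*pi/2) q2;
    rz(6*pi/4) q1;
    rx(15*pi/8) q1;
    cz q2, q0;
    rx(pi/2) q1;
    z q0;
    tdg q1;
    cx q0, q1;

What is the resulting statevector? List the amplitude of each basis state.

The final amplitudes are -I*sin(5*pi/16) on |000>, exp(3*I*pi/4)*sin(3*pi/16) on |010>, and 0 on every other basis state.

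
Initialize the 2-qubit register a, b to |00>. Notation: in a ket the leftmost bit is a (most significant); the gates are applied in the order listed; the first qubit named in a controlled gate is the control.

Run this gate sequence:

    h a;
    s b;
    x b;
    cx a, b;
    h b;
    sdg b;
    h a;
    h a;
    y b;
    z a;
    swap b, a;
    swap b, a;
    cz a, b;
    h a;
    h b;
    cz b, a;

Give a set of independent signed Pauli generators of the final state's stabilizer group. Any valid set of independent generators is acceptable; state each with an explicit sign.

One valid set of independent stabilizer generators is -IY, +ZI (any independent generating set of the same group is equally correct). Key observation: the block from step 11 through step 12 cancels to the identity and can be dropped.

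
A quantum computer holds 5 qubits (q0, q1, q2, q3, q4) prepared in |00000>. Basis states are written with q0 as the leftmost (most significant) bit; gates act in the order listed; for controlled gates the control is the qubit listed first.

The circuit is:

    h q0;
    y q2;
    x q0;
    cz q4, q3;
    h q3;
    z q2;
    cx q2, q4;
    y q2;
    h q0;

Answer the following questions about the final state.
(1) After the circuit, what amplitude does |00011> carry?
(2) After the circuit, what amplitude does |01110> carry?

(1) |00011> carries amplitude -sqrt(2)/2 in the final state.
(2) The amplitude on |01110> is 0.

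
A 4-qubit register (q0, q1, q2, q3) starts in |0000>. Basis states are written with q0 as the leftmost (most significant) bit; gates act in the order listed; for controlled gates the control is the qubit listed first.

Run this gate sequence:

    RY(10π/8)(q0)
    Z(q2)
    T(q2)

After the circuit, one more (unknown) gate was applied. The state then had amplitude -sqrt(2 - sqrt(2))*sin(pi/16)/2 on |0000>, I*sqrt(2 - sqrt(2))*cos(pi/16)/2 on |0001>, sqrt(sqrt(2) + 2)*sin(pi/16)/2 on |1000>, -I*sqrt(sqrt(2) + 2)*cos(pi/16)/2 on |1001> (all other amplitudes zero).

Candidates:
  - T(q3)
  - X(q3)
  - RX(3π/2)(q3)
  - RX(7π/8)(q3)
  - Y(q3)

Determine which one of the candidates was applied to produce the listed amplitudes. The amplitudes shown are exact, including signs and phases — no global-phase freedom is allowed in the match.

It was RX(7π/8)(q3) that produced the state shown.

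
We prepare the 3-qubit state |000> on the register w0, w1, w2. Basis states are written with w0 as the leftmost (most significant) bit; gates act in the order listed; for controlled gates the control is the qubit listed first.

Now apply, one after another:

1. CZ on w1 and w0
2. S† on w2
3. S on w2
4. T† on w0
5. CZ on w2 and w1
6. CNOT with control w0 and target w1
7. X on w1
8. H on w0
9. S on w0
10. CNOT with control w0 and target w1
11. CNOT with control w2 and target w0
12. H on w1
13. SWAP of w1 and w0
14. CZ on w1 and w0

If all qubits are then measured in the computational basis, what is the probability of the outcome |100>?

Outcome |100> occurs with probability 1/4.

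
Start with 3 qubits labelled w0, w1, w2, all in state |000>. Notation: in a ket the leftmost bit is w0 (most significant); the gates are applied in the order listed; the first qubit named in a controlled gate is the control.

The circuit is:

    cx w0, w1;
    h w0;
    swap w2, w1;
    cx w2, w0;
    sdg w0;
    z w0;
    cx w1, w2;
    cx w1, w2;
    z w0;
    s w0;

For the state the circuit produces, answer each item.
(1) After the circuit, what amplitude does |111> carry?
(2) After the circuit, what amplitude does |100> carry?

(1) |111> carries amplitude 0 in the final state.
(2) The amplitude on |100> is sqrt(2)/2.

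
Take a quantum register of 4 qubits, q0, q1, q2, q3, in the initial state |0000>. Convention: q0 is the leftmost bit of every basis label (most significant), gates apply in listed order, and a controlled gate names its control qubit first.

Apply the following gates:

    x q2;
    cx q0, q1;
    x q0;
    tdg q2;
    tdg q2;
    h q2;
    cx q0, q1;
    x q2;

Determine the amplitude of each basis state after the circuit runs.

After the circuit, the state carries amplitude sqrt(2)*I/2 on |1100>, -sqrt(2)*I/2 on |1110>, and 0 on every other basis state.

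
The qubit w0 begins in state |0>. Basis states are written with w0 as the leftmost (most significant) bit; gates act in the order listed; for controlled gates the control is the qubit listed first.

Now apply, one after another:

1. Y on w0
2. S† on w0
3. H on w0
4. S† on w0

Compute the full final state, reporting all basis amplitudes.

The final amplitudes are sqrt(2)/2 on |0>, sqrt(2)*I/2 on |1>.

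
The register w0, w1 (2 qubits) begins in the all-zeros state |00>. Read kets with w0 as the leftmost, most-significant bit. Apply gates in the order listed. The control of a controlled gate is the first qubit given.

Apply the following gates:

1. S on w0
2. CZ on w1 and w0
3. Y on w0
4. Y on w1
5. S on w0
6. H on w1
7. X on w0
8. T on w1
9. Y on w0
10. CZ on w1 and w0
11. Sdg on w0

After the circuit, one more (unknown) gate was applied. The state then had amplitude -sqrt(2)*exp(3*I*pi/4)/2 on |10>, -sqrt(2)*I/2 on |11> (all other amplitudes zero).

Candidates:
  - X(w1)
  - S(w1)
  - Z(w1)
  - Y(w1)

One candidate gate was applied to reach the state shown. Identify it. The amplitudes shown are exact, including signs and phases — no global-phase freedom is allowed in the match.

The unique candidate consistent with the amplitudes is X(w1).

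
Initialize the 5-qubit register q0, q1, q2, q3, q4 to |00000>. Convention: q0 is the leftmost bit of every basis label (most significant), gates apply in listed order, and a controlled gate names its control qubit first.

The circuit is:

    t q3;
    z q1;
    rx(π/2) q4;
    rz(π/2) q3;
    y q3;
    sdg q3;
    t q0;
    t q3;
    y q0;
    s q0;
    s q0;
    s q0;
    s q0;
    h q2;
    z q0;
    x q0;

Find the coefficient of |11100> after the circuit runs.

|11100> carries amplitude 0 in the final state. Key observation: gates 10-13 undo each other exactly, leaving only the rest of the circuit to track.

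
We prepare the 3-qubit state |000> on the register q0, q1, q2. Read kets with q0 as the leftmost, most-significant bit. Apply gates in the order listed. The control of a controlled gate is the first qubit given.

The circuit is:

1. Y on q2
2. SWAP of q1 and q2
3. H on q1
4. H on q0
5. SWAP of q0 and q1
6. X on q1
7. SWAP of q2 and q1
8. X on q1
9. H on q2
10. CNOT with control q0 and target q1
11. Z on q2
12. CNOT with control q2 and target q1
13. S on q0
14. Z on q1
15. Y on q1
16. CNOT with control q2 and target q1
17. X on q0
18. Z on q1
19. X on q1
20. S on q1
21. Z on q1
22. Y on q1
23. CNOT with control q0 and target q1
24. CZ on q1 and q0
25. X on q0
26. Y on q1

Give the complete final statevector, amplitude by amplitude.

After the circuit, the state carries amplitude sqrt(2)*I/2 on |000>, -sqrt(2)*I/2 on |100>, and 0 on every other basis state.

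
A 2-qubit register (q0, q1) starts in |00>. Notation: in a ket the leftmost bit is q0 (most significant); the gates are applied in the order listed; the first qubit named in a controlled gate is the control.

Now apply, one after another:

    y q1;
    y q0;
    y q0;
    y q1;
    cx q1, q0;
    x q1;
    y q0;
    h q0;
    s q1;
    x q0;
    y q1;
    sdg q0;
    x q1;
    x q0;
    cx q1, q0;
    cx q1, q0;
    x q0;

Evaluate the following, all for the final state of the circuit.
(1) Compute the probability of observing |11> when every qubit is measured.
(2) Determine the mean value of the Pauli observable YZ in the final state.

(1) A full measurement returns |11> with probability 1/2. Key observation: steps 1-4 multiply out to the identity, so the circuit reduces to the remaining gates.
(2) In the final state, YZ has expectation -1.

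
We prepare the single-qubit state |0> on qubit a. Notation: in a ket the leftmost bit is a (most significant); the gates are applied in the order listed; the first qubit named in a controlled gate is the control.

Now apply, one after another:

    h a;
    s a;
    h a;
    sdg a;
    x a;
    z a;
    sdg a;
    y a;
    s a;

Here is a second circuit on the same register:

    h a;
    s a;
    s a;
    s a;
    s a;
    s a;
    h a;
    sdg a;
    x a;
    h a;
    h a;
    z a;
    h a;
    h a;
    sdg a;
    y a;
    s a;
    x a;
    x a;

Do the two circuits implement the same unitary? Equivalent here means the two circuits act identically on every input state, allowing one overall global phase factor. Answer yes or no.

Yes: on every input state the two circuits agree up to one overall phase factor.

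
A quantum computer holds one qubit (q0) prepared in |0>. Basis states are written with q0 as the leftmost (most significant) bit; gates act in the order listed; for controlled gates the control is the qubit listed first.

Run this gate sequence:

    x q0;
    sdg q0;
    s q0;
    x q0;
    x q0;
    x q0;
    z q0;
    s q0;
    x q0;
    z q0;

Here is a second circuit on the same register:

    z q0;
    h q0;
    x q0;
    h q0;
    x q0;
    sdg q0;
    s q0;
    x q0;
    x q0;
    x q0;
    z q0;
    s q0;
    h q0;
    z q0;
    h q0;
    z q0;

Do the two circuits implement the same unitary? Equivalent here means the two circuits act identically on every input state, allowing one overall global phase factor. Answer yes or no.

Yes: on every input state the two circuits agree up to one overall phase factor.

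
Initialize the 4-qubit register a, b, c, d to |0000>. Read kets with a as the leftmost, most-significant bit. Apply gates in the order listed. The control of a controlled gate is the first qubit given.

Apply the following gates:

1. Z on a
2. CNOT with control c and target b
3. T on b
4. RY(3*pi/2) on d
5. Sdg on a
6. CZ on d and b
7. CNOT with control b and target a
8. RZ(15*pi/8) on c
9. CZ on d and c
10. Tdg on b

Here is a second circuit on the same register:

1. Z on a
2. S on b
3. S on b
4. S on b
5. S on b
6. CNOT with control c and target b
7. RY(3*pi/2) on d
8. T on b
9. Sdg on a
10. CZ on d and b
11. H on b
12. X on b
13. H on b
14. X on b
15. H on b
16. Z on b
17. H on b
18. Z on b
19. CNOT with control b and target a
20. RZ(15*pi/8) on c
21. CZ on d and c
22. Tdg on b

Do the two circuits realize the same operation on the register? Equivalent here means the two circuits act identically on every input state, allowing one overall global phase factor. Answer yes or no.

Yes: on every input state the two circuits agree up to one overall phase factor.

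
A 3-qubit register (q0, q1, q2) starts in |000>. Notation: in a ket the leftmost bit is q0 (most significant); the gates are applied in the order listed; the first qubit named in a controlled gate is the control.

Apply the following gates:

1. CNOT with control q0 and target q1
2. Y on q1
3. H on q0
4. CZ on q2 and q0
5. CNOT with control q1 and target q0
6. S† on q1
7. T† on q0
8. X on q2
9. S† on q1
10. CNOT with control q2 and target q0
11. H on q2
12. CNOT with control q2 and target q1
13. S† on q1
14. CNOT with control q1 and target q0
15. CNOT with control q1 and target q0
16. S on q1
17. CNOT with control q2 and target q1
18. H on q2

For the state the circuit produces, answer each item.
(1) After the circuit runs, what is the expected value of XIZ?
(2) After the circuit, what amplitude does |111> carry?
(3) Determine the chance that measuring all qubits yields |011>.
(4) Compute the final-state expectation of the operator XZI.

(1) In the final state, XIZ has expectation -sqrt(2)/2. Key observation: gates 11-18 undo each other exactly, leaving only the rest of the circuit to track.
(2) |111> carries amplitude -sqrt(2)*I/2 in the final state.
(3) A full measurement returns |011> with probability 1/2.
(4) The observable XZI averages to -sqrt(2)/2.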